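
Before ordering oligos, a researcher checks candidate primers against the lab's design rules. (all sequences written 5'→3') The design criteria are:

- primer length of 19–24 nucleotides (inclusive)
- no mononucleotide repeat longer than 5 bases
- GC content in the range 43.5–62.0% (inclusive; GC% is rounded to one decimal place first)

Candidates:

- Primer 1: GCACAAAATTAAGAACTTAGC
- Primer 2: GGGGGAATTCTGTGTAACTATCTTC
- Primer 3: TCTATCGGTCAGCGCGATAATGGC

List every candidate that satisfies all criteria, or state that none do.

Primer 3 only.

Primer 1 (21 nt, A=10 T=4 G=3 C=4): length 21 ✓; longest run = 4 ✓; GC 7/21 = 33.3%, outside 43.5–62.0% ✗ — fails.
Primer 2 (25 nt, A=5 T=9 G=7 C=4): length 25, outside 19–24 ✗; longest run = 5 ✓; GC 11/25 = 44.0% ✓ — fails.
Primer 3 (24 nt, A=5 T=6 G=7 C=6): length 24 ✓; longest run = 2 ✓; GC 13/24 = 54.2% ✓ — passes.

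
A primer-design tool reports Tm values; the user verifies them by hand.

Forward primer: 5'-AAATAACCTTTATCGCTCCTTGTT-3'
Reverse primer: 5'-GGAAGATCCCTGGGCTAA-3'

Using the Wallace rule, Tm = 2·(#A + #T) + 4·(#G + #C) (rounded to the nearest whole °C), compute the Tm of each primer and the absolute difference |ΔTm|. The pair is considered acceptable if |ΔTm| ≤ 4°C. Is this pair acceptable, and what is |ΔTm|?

Forward: A=6 T=10 G=2 C=6 → Tm = 2·16 + 4·8 = 64°C.
Reverse: A=5 T=3 G=6 C=4 → Tm = 2·8 + 4·10 = 56°C.
|ΔTm| = |64 − 56| = 8°C, > 4°C.

|ΔTm| = 8°C; the pair is not acceptable.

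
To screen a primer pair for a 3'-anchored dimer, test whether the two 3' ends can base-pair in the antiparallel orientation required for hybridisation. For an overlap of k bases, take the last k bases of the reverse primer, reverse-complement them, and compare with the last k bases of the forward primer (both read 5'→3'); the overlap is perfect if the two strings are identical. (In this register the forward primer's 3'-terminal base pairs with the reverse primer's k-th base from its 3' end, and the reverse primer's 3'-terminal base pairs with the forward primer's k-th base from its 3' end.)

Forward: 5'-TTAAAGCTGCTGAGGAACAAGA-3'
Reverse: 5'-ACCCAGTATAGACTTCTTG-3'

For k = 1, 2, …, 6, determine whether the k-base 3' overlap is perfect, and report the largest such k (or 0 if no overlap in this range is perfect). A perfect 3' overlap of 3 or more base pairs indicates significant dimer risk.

Last 6 bases (5'→3') — forward …ACAAGA, reverse …TTCTTG.
Reverse complement of the reverse primer's last 6 bases: CAAGAA; its first k bases are the reverse complement of the reverse primer's last k bases, so a perfect k-base overlap needs the forward primer's last k bases to equal them.
Comparing (forward last k vs required): k=1: A vs C ✗; k=2: GA vs CA ✗; k=3: AGA vs CAA ✗; k=4: AAGA vs CAAG ✗; k=5: CAAGA vs CAAGA ✓; k=6: ACAAGA vs CAAGAA ✗.
Only k = 5 is perfect, so the longest perfect 3' overlap is 5.

Longest perfect overlap: 5 complementary base pairs; significant dimer risk (threshold 3).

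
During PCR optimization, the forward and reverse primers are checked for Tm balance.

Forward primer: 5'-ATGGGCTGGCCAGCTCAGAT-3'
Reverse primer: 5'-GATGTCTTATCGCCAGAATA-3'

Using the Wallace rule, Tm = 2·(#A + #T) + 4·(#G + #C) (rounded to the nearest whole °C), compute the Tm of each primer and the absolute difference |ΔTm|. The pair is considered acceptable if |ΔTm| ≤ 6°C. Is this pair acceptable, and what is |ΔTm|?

Forward: A=4 T=4 G=7 C=5 → Tm = 2·8 + 4·12 = 64°C.
Reverse: A=6 T=6 G=4 C=4 → Tm = 2·12 + 4·8 = 56°C.
|ΔTm| = |64 − 56| = 8°C, > 6°C.

|ΔTm| = 8°C; the pair is not acceptable.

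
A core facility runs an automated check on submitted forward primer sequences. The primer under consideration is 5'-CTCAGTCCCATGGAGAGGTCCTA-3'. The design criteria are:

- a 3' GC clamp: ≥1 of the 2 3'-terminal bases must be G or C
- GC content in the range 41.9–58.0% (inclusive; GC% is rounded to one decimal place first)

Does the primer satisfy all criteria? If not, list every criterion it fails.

Base counts: A=5, T=5, G=6, C=7 (length 23).
GC clamp: 3' end TA has 0 G/C, need ≥1 ✗
GC content: GC 13/23 = 56.5% ✓

Fails: GC clamp.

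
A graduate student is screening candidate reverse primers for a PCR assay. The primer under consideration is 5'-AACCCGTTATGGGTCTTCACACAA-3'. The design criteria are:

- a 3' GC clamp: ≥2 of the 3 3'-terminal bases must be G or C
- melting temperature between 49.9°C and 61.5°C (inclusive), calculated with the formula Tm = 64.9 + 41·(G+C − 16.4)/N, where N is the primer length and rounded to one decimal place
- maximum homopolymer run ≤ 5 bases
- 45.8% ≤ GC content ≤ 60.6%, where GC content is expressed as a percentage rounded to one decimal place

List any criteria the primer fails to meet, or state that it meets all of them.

Fails: GC clamp.

Base counts: A=7, T=6, G=4, C=7 (length 24).
GC clamp: 3' end CAA has 1 G/C, need ≥2 ✗
Tm: Tm = 64.9 + 41·(11 − 16.4)/24 = 55.7°C ✓
homopolymer run: longest run = 3 ✓
GC content: GC 11/24 = 45.8% ✓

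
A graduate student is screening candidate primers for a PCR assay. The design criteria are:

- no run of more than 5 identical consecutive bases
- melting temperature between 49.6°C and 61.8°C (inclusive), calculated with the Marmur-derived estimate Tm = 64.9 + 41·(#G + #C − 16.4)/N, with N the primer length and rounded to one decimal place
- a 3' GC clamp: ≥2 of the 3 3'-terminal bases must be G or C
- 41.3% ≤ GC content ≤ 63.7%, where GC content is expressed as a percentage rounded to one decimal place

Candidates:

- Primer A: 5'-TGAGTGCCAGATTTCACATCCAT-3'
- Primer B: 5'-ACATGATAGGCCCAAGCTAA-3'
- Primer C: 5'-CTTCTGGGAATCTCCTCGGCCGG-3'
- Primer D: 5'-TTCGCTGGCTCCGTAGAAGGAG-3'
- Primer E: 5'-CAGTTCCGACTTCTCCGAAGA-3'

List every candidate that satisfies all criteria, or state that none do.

Primer A (23 nt, A=6 T=7 G=4 C=6): longest run = 3 ✓; Tm = 64.9 + 41·(10 − 16.4)/23 = 53.5°C ✓; 3' end CAT has 1 G/C, need ≥2 ✗; GC 10/23 = 43.5% ✓ — fails.
Primer B (20 nt, A=8 T=3 G=4 C=5): longest run = 3 ✓; Tm = 64.9 + 41·(9 − 16.4)/20 = 49.7°C ✓; 3' end TAA has 0 G/C, need ≥2 ✗; GC 9/20 = 45.0% ✓ — fails.
Primer C (23 nt, A=2 T=6 G=7 C=8): longest run = 3 ✓; Tm = 64.9 + 41·(15 − 16.4)/23 = 62.4°C, outside 49.6–61.8°C ✗; 3' end CGG has 3 G/C ✓; GC 15/23 = 65.2%, outside 41.3–63.7% ✗ — fails.
Primer D (22 nt, A=4 T=5 G=8 C=5): longest run = 2 ✓; Tm = 64.9 + 41·(13 − 16.4)/22 = 58.6°C ✓; 3' end GAG has 2 G/C ✓; GC 13/22 = 59.1% ✓ — passes.
Primer E (21 nt, A=5 T=5 G=4 C=7): longest run = 2 ✓; Tm = 64.9 + 41·(11 − 16.4)/21 = 54.4°C ✓; 3' end AGA has 1 G/C, need ≥2 ✗; GC 11/21 = 52.4% ✓ — fails.

Primer D only.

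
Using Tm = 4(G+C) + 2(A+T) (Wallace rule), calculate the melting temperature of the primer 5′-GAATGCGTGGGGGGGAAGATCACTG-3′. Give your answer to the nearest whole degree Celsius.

Base counts: A=6, T=4, G=12, C=3 (length 25).
Tm = 2·(6+4) + 4·(12+3) = 2·10 + 4·15 = 20 + 60 = 80°C.

80°C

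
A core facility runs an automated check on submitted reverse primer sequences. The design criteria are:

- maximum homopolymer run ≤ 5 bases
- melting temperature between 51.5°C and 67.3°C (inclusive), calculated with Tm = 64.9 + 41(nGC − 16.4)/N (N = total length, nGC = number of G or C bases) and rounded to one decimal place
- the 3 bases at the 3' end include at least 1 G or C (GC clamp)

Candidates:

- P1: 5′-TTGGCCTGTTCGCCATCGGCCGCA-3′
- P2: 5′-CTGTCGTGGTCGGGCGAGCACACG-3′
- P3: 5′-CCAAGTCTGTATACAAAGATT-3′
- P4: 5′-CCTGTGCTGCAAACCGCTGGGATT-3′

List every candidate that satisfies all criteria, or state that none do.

P1 (24 nt, A=2 T=6 G=7 C=9): longest run = 2 ✓; Tm = 64.9 + 41·(16 − 16.4)/24 = 64.2°C ✓; 3' end GCA has 2 G/C ✓ — passes.
P2 (24 nt, A=3 T=4 G=10 C=7): longest run = 3 ✓; Tm = 64.9 + 41·(17 − 16.4)/24 = 65.9°C ✓; 3' end ACG has 2 G/C ✓ — passes.
P3 (21 nt, A=8 T=6 G=3 C=4): longest run = 3 ✓; Tm = 64.9 + 41·(7 − 16.4)/21 = 46.5°C, outside 51.5–67.3°C ✗; 3' end ATT has 0 G/C, need ≥1 ✗ — fails.
P4 (24 nt, A=4 T=6 G=7 C=7): longest run = 3 ✓; Tm = 64.9 + 41·(14 − 16.4)/24 = 60.8°C ✓; 3' end ATT has 0 G/C, need ≥1 ✗ — fails.

P1 and P2.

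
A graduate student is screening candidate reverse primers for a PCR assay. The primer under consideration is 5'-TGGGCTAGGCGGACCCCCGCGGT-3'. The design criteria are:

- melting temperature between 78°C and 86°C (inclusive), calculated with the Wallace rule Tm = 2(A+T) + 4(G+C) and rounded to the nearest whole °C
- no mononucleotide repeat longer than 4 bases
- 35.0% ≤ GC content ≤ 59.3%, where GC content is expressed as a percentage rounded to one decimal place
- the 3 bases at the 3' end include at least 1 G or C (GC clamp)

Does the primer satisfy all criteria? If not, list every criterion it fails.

Fails: homopolymer run, GC content.

Base counts: A=2, T=3, G=10, C=8 (length 23).
Tm: Tm = 2·5 + 4·18 = 82°C ✓
homopolymer run: longest run = 5, exceeds 4 ✗
GC content: GC 18/23 = 78.3%, outside 35.0–59.3% ✗
GC clamp: 3' end GGT has 2 G/C ✓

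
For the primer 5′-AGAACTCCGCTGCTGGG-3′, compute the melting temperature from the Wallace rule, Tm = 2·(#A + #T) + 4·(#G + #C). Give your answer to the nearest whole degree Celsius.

56°C

Base counts: A=3, T=3, G=6, C=5 (length 17).
Tm = 2·(3+3) + 4·(6+5) = 2·6 + 4·11 = 12 + 44 = 56°C.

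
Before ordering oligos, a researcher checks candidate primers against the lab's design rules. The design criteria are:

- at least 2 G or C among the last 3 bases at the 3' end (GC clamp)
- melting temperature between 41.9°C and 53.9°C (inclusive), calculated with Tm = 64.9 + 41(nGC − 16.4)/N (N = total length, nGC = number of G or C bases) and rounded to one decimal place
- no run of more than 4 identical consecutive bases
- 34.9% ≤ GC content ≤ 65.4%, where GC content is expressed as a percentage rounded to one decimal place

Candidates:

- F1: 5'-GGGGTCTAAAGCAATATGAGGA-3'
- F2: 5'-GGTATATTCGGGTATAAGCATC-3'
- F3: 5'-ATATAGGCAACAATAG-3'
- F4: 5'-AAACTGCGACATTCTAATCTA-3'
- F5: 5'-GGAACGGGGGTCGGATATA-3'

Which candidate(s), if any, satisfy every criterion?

F1 (22 nt, A=8 T=4 G=8 C=2): 3' end GGA has 2 G/C ✓; Tm = 64.9 + 41·(10 − 16.4)/22 = 53.0°C ✓; longest run = 4 ✓; GC 10/22 = 45.5% ✓ — passes.
F2 (22 nt, A=6 T=7 G=6 C=3): 3' end ATC has 1 G/C, need ≥2 ✗; Tm = 64.9 + 41·(9 − 16.4)/22 = 51.1°C ✓; longest run = 3 ✓; GC 9/22 = 40.9% ✓ — fails.
F3 (16 nt, A=8 T=3 G=3 C=2): 3' end TAG has 1 G/C, need ≥2 ✗; Tm = 64.9 + 41·(5 − 16.4)/16 = 35.7°C, outside 41.9–53.9°C ✗; longest run = 2 ✓; GC 5/16 = 31.3%, outside 34.9–65.4% ✗ — fails.
F4 (21 nt, A=8 T=6 G=2 C=5): 3' end CTA has 1 G/C, need ≥2 ✗; Tm = 64.9 + 41·(7 − 16.4)/21 = 46.5°C ✓; longest run = 3 ✓; GC 7/21 = 33.3%, outside 34.9–65.4% ✗ — fails.
F5 (19 nt, A=5 T=3 G=9 C=2): 3' end ATA has 0 G/C, need ≥2 ✗; Tm = 64.9 + 41·(11 − 16.4)/19 = 53.2°C ✓; longest run = 5, exceeds 4 ✗; GC 11/19 = 57.9% ✓ — fails.

F1 only.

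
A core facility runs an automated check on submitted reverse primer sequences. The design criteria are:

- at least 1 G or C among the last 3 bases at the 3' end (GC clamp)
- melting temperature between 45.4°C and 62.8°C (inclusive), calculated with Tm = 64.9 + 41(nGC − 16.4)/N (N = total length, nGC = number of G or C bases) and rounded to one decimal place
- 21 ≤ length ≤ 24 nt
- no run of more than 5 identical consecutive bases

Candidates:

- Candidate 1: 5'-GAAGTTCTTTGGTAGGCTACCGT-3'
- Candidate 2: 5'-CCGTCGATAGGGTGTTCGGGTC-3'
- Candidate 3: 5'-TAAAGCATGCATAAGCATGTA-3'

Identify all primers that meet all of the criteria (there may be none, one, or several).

Candidate 1 (23 nt, A=4 T=8 G=7 C=4): 3' end CGT has 2 G/C ✓; Tm = 64.9 + 41·(11 − 16.4)/23 = 55.3°C ✓; length 23 ✓; longest run = 3 ✓ — passes.
Candidate 2 (22 nt, A=2 T=6 G=9 C=5): 3' end GTC has 2 G/C ✓; Tm = 64.9 + 41·(14 − 16.4)/22 = 60.4°C ✓; length 22 ✓; longest run = 3 ✓ — passes.
Candidate 3 (21 nt, A=9 T=5 G=4 C=3): 3' end GTA has 1 G/C ✓; Tm = 64.9 + 41·(7 − 16.4)/21 = 46.5°C ✓; length 21 ✓; longest run = 3 ✓ — passes.

Candidate 1, Candidate 2 and Candidate 3.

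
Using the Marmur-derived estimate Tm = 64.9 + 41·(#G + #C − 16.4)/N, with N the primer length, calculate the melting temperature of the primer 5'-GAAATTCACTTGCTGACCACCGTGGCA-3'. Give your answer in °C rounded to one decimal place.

61.3°C

Base counts: A=7, T=6, G=6, C=8; G+C = 14, N = 27.
Tm = 64.9 + 41·(14 − 16.4)/27 = 64.9 + -98.40/27 = 61.3°C.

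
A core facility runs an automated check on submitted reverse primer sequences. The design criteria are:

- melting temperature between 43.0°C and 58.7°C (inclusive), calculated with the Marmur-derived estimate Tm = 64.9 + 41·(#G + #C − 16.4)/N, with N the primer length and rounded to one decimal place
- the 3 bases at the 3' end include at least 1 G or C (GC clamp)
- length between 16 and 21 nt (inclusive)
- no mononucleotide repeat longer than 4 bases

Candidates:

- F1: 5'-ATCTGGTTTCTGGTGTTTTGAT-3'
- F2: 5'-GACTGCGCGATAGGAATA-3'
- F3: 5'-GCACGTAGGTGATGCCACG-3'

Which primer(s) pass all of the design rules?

F1 (22 nt, A=2 T=12 G=6 C=2): Tm = 64.9 + 41·(8 − 16.4)/22 = 49.2°C ✓; 3' end GAT has 1 G/C ✓; length 22, outside 16–21 ✗; longest run = 4 ✓ — fails.
F2 (18 nt, A=6 T=3 G=6 C=3): Tm = 64.9 + 41·(9 − 16.4)/18 = 48.0°C ✓; 3' end ATA has 0 G/C, need ≥1 ✗; length 18 ✓; longest run = 2 ✓ — fails.
F3 (19 nt, A=4 T=3 G=7 C=5): Tm = 64.9 + 41·(12 − 16.4)/19 = 55.4°C ✓; 3' end ACG has 2 G/C ✓; length 19 ✓; longest run = 2 ✓ — passes.

F3 only.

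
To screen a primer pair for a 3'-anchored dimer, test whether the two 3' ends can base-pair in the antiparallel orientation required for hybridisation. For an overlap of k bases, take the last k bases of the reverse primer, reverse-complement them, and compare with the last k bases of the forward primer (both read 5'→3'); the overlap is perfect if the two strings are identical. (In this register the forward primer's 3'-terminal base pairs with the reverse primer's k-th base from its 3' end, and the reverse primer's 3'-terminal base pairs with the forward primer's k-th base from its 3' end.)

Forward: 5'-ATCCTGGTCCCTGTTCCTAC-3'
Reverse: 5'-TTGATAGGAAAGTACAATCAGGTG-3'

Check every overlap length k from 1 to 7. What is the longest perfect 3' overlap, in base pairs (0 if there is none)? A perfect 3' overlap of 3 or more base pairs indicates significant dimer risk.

Last 7 bases (5'→3') — forward …TTCCTAC, reverse …TCAGGTG.
Reverse complement of the reverse primer's last 7 bases: CACCTGA; its first k bases are the reverse complement of the reverse primer's last k bases, so a perfect k-base overlap needs the forward primer's last k bases to equal them.
Comparing (forward last k vs required): k=1: C vs C ✓; k=2: AC vs CA ✗; k=3: TAC vs CAC ✗; k=4: CTAC vs CACC ✗; k=5: CCTAC vs CACCT ✗; k=6: TCCTAC vs CACCTG ✗; k=7: TTCCTAC vs CACCTGA ✗.
Only k = 1 is perfect, so the longest perfect 3' overlap is 1.

Longest perfect overlap: 1 complementary base pair; below the dimer-risk threshold (threshold 3).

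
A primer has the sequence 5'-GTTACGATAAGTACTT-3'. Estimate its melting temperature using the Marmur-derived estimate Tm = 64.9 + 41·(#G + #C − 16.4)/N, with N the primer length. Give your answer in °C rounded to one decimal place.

35.7°C

Base counts: A=5, T=6, G=3, C=2; G+C = 5, N = 16.
Tm = 64.9 + 41·(5 − 16.4)/16 = 64.9 + -467.40/16 = 35.7°C.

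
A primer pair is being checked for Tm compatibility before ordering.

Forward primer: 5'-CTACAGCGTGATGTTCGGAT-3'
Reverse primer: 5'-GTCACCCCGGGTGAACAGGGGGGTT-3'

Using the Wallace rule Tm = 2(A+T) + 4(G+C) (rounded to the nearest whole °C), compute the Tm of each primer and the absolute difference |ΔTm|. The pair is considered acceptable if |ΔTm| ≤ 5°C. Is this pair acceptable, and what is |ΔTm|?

|ΔTm| = 24°C; the pair is not acceptable.

Forward: A=4 T=6 G=6 C=4 → Tm = 2·10 + 4·10 = 60°C.
Reverse: A=4 T=4 G=11 C=6 → Tm = 2·8 + 4·17 = 84°C.
|ΔTm| = |60 − 84| = 24°C, > 5°C.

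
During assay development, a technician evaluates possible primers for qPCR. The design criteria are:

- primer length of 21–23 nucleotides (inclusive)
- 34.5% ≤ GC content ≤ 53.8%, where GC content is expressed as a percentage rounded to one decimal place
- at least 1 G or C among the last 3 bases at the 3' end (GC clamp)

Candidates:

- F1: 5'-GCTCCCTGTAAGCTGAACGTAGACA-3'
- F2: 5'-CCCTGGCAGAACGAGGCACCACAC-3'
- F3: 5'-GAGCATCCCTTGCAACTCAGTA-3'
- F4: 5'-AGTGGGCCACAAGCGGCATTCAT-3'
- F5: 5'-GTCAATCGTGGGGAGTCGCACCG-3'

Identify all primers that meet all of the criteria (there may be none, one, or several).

F3 only.

F1 (25 nt, A=7 T=5 G=6 C=7): length 25, outside 21–23 ✗; GC 13/25 = 52.0% ✓; 3' end ACA has 1 G/C ✓ — fails.
F2 (24 nt, A=7 T=1 G=6 C=10): length 24, outside 21–23 ✗; GC 16/24 = 66.7%, outside 34.5–53.8% ✗; 3' end CAC has 2 G/C ✓ — fails.
F3 (22 nt, A=6 T=5 G=4 C=7): length 22 ✓; GC 11/22 = 50.0% ✓; 3' end GTA has 1 G/C ✓ — passes.
F4 (23 nt, A=6 T=4 G=7 C=6): length 23 ✓; GC 13/23 = 56.5%, outside 34.5–53.8% ✗; 3' end CAT has 1 G/C ✓ — fails.
F5 (23 nt, A=4 T=4 G=9 C=6): length 23 ✓; GC 15/23 = 65.2%, outside 34.5–53.8% ✗; 3' end CCG has 3 G/C ✓ — fails.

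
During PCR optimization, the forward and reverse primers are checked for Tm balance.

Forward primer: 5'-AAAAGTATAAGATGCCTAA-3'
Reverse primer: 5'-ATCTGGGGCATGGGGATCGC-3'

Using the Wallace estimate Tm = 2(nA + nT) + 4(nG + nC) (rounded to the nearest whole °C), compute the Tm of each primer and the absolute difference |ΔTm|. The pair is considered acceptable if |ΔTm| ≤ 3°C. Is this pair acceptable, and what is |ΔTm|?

Forward: A=10 T=4 G=3 C=2 → Tm = 2·14 + 4·5 = 48°C.
Reverse: A=3 T=4 G=9 C=4 → Tm = 2·7 + 4·13 = 66°C.
|ΔTm| = |48 − 66| = 18°C, > 3°C.

|ΔTm| = 18°C; the pair is not acceptable.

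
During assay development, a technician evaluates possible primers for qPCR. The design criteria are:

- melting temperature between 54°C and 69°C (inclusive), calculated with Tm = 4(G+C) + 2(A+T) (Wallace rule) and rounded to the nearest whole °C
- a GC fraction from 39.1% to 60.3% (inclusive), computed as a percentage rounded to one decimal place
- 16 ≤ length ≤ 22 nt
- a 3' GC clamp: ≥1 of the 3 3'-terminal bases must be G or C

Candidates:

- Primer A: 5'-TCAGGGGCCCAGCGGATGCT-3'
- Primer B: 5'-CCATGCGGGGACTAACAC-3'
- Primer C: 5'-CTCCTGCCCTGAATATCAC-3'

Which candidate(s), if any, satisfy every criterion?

Primer A (20 nt, A=3 T=3 G=8 C=6): Tm = 2·6 + 4·14 = 68°C ✓; GC 14/20 = 70.0%, outside 39.1–60.3% ✗; length 20 ✓; 3' end GCT has 2 G/C ✓ — fails.
Primer B (18 nt, A=5 T=2 G=5 C=6): Tm = 2·7 + 4·11 = 58°C ✓; GC 11/18 = 61.1%, outside 39.1–60.3% ✗; length 18 ✓; 3' end CAC has 2 G/C ✓ — fails.
Primer C (19 nt, A=4 T=5 G=2 C=8): Tm = 2·9 + 4·10 = 58°C ✓; GC 10/19 = 52.6% ✓; length 19 ✓; 3' end CAC has 2 G/C ✓ — passes.

Primer C only.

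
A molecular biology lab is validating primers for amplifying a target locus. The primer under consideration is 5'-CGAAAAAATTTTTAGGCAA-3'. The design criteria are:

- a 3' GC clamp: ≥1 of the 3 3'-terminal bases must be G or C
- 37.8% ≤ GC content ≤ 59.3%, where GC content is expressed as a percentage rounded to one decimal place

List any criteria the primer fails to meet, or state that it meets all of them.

Fails: GC content.

Base counts: A=9, T=5, G=3, C=2 (length 19).
GC clamp: 3' end CAA has 1 G/C ✓
GC content: GC 5/19 = 26.3%, outside 37.8–59.3% ✗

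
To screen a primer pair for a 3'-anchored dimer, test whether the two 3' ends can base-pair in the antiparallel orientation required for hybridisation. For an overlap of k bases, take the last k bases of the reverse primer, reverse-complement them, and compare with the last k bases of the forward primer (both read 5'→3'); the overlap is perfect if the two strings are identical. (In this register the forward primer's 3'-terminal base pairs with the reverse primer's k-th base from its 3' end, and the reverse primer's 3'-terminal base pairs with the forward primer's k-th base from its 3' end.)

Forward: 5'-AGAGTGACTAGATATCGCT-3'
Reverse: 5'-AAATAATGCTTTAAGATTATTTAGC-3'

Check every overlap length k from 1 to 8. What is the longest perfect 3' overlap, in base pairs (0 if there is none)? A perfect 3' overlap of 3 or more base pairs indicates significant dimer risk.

Last 8 bases (5'→3') — forward …ATATCGCT, reverse …TATTTAGC.
Reverse complement of the reverse primer's last 8 bases: GCTAAATA; its first k bases are the reverse complement of the reverse primer's last k bases, so a perfect k-base overlap needs the forward primer's last k bases to equal them.
Comparing (forward last k vs required): k=1: T vs G ✗; k=2: CT vs GC ✗; k=3: GCT vs GCT ✓; k=4: CGCT vs GCTA ✗; k=5: TCGCT vs GCTAA ✗; k=6: ATCGCT vs GCTAAA ✗; k=7: TATCGCT vs GCTAAAT ✗; k=8: ATATCGCT vs GCTAAATA ✗.
Only k = 3 is perfect, so the longest perfect 3' overlap is 3.

Longest perfect overlap: 3 complementary base pairs; significant dimer risk (threshold 3).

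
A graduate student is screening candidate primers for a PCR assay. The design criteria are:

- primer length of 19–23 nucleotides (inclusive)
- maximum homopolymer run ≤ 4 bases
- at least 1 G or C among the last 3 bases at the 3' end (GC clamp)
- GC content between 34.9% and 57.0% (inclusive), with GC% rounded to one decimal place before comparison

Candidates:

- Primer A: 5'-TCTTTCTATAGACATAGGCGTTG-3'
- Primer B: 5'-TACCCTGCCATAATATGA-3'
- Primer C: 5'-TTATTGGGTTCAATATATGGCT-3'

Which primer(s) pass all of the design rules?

Primer A only.

Primer A (23 nt, A=5 T=9 G=5 C=4): length 23 ✓; longest run = 3 ✓; 3' end TTG has 1 G/C ✓; GC 9/23 = 39.1% ✓ — passes.
Primer B (18 nt, A=6 T=5 G=2 C=5): length 18, outside 19–23 ✗; longest run = 3 ✓; 3' end TGA has 1 G/C ✓; GC 7/18 = 38.9% ✓ — fails.
Primer C (22 nt, A=5 T=10 G=5 C=2): length 22 ✓; longest run = 3 ✓; 3' end GCT has 2 G/C ✓; GC 7/22 = 31.8%, outside 34.9–57.0% ✗ — fails.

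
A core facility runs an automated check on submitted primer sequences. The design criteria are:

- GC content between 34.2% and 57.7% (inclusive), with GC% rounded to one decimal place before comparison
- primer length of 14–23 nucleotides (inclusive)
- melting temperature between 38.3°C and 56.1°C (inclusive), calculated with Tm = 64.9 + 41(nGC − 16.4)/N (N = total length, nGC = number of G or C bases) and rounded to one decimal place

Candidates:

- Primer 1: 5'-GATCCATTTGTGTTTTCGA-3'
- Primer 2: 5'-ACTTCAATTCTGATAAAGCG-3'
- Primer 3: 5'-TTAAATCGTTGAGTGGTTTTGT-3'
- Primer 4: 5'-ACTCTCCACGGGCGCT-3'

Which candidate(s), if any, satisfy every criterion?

Primer 1 and Primer 2.

Primer 1 (19 nt, A=3 T=9 G=4 C=3): GC 7/19 = 36.8% ✓; length 19 ✓; Tm = 64.9 + 41·(7 − 16.4)/19 = 44.6°C ✓ — passes.
Primer 2 (20 nt, A=7 T=6 G=3 C=4): GC 7/20 = 35.0% ✓; length 20 ✓; Tm = 64.9 + 41·(7 − 16.4)/20 = 45.6°C ✓ — passes.
Primer 3 (22 nt, A=4 T=11 G=6 C=1): GC 7/22 = 31.8%, outside 34.2–57.7% ✗; length 22 ✓; Tm = 64.9 + 41·(7 − 16.4)/22 = 47.4°C ✓ — fails.
Primer 4 (16 nt, A=2 T=3 G=4 C=7): GC 11/16 = 68.8%, outside 34.2–57.7% ✗; length 16 ✓; Tm = 64.9 + 41·(11 − 16.4)/16 = 51.1°C ✓ — fails.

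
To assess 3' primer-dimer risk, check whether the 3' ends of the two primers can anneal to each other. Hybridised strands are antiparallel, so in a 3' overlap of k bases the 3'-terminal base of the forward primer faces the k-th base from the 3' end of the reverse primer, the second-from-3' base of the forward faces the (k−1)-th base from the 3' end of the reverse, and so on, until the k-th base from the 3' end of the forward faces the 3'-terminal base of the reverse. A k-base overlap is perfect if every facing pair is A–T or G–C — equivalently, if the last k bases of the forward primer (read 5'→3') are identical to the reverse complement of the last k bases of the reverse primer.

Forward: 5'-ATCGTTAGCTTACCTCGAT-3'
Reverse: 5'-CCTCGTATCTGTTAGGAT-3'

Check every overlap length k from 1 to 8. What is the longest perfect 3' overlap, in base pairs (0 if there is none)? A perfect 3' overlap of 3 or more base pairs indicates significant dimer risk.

Longest perfect overlap: 2 complementary base pairs; below the dimer-risk threshold (threshold 3).

Last 8 bases (5'→3') — forward …ACCTCGAT, reverse …GTTAGGAT.
Reverse complement of the reverse primer's last 8 bases: ATCCTAAC; its first k bases are the reverse complement of the reverse primer's last k bases, so a perfect k-base overlap needs the forward primer's last k bases to equal them.
Comparing (forward last k vs required): k=1: T vs A ✗; k=2: AT vs AT ✓; k=3: GAT vs ATC ✗; k=4: CGAT vs ATCC ✗; k=5: TCGAT vs ATCCT ✗; k=6: CTCGAT vs ATCCTA ✗; k=7: CCTCGAT vs ATCCTAA ✗; k=8: ACCTCGAT vs ATCCTAAC ✗.
Only k = 2 is perfect, so the longest perfect 3' overlap is 2.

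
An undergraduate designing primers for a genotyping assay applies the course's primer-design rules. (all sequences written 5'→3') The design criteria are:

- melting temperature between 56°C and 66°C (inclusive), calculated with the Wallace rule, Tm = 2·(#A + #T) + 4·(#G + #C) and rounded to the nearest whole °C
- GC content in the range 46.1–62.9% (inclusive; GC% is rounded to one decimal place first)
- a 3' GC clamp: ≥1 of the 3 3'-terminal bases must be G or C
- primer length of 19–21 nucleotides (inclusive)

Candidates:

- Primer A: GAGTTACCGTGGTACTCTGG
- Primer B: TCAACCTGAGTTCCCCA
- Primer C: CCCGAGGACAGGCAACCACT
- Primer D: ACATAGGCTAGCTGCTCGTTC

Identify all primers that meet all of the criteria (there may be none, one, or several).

Primer A (20 nt, A=3 T=6 G=7 C=4): Tm = 2·9 + 4·11 = 62°C ✓; GC 11/20 = 55.0% ✓; 3' end TGG has 2 G/C ✓; length 20 ✓ — passes.
Primer B (17 nt, A=4 T=4 G=2 C=7): Tm = 2·8 + 4·9 = 52°C, outside 56–66°C ✗; GC 9/17 = 52.9% ✓; 3' end CCA has 2 G/C ✓; length 17, outside 19–21 ✗ — fails.
Primer C (20 nt, A=6 T=1 G=5 C=8): Tm = 2·7 + 4·13 = 66°C ✓; GC 13/20 = 65.0%, outside 46.1–62.9% ✗; 3' end ACT has 1 G/C ✓; length 20 ✓ — fails.
Primer D (21 nt, A=4 T=6 G=5 C=6): Tm = 2·10 + 4·11 = 64°C ✓; GC 11/21 = 52.4% ✓; 3' end TTC has 1 G/C ✓; length 21 ✓ — passes.

Primer A and Primer D.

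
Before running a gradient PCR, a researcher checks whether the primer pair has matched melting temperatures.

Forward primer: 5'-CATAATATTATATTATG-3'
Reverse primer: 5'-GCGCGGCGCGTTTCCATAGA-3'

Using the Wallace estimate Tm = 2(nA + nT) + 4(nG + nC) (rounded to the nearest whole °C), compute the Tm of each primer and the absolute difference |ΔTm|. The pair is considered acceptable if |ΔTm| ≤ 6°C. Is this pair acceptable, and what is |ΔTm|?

|ΔTm| = 28°C; the pair is not acceptable.

Forward: A=7 T=8 G=1 C=1 → Tm = 2·15 + 4·2 = 38°C.
Reverse: A=3 T=4 G=7 C=6 → Tm = 2·7 + 4·13 = 66°C.
|ΔTm| = |38 − 66| = 28°C, > 6°C.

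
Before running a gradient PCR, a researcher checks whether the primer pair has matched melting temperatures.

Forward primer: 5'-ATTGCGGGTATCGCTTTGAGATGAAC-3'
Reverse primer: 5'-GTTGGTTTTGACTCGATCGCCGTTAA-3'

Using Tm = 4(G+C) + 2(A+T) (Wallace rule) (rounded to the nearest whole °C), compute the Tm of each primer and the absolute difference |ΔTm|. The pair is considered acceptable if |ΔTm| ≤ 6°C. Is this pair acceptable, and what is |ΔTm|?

Forward: A=6 T=8 G=8 C=4 → Tm = 2·14 + 4·12 = 76°C.
Reverse: A=4 T=10 G=7 C=5 → Tm = 2·14 + 4·12 = 76°C.
|ΔTm| = |76 − 76| = 0°C, ≤ 6°C.

|ΔTm| = 0°C; the pair is acceptable.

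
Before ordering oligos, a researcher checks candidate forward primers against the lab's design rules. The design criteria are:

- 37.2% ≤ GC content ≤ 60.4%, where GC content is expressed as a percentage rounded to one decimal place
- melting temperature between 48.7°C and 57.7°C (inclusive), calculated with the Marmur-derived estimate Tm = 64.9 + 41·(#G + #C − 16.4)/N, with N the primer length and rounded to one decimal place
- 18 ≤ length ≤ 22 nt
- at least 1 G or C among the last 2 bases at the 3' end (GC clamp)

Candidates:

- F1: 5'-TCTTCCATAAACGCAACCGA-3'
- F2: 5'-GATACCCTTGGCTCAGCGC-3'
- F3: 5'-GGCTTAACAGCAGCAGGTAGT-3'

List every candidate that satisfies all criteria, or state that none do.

F1 (20 nt, A=7 T=4 G=2 C=7): GC 9/20 = 45.0% ✓; Tm = 64.9 + 41·(9 − 16.4)/20 = 49.7°C ✓; length 20 ✓; 3' end GA has 1 G/C ✓ — passes.
F2 (19 nt, A=3 T=4 G=5 C=7): GC 12/19 = 63.2%, outside 37.2–60.4% ✗; Tm = 64.9 + 41·(12 − 16.4)/19 = 55.4°C ✓; length 19 ✓; 3' end GC has 2 G/C ✓ — fails.
F3 (21 nt, A=6 T=4 G=7 C=4): GC 11/21 = 52.4% ✓; Tm = 64.9 + 41·(11 − 16.4)/21 = 54.4°C ✓; length 21 ✓; 3' end GT has 1 G/C ✓ — passes.

F1 and F3.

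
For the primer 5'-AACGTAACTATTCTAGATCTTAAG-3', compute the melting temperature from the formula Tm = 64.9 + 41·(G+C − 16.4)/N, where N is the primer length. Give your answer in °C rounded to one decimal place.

48.8°C

Base counts: A=9, T=8, G=3, C=4; G+C = 7, N = 24.
Tm = 64.9 + 41·(7 − 16.4)/24 = 64.9 + -385.40/24 = 48.8°C.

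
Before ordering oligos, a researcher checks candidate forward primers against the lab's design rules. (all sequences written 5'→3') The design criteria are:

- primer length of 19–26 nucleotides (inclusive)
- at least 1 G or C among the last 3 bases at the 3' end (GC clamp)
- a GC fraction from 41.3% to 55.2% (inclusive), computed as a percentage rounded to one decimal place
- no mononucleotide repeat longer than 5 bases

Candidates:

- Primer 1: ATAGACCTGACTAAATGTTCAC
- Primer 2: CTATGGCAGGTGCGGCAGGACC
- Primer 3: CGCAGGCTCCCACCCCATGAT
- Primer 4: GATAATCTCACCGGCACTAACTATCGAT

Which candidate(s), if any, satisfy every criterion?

None of the candidates satisfy all criteria.

Primer 1 (22 nt, A=8 T=6 G=3 C=5): length 22 ✓; 3' end CAC has 2 G/C ✓; GC 8/22 = 36.4%, outside 41.3–55.2% ✗; longest run = 3 ✓ — fails.
Primer 2 (22 nt, A=4 T=3 G=9 C=6): length 22 ✓; 3' end ACC has 2 G/C ✓; GC 15/22 = 68.2%, outside 41.3–55.2% ✗; longest run = 2 ✓ — fails.
Primer 3 (21 nt, A=4 T=3 G=4 C=10): length 21 ✓; 3' end GAT has 1 G/C ✓; GC 14/21 = 66.7%, outside 41.3–55.2% ✗; longest run = 4 ✓ — fails.
Primer 4 (28 nt, A=9 T=7 G=4 C=8): length 28, outside 19–26 ✗; 3' end GAT has 1 G/C ✓; GC 12/28 = 42.9% ✓; longest run = 2 ✓ — fails.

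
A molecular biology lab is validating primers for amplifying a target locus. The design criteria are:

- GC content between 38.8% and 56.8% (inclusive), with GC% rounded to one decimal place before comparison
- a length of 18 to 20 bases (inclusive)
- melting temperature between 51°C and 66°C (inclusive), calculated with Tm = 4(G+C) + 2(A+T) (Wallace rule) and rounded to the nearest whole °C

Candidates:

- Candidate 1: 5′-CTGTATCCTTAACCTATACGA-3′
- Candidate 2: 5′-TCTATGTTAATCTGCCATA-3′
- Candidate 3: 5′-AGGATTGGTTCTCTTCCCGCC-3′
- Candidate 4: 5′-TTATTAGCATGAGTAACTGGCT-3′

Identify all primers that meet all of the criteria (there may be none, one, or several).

Candidate 1 (21 nt, A=6 T=7 G=2 C=6): GC 8/21 = 38.1%, outside 38.8–56.8% ✗; length 21, outside 18–20 ✗; Tm = 2·13 + 4·8 = 58°C ✓ — fails.
Candidate 2 (19 nt, A=5 T=8 G=2 C=4): GC 6/19 = 31.6%, outside 38.8–56.8% ✗; length 19 ✓; Tm = 2·13 + 4·6 = 50°C, outside 51–66°C ✗ — fails.
Candidate 3 (21 nt, A=2 T=7 G=5 C=7): GC 12/21 = 57.1%, outside 38.8–56.8% ✗; length 21, outside 18–20 ✗; Tm = 2·9 + 4·12 = 66°C ✓ — fails.
Candidate 4 (22 nt, A=6 T=8 G=5 C=3): GC 8/22 = 36.4%, outside 38.8–56.8% ✗; length 22, outside 18–20 ✗; Tm = 2·14 + 4·8 = 60°C ✓ — fails.

None of the candidates satisfy all criteria.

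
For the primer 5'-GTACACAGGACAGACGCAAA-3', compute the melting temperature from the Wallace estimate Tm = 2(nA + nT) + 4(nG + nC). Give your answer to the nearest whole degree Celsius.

Base counts: A=9, T=1, G=5, C=5 (length 20).
Tm = 2·(9+1) + 4·(5+5) = 2·10 + 4·10 = 20 + 40 = 60°C.

60°C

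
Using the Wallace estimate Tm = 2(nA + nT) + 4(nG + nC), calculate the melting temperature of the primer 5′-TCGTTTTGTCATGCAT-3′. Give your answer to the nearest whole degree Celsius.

Base counts: A=2, T=8, G=3, C=3 (length 16).
Tm = 2·(2+8) + 4·(3+3) = 2·10 + 4·6 = 20 + 24 = 44°C.

44°C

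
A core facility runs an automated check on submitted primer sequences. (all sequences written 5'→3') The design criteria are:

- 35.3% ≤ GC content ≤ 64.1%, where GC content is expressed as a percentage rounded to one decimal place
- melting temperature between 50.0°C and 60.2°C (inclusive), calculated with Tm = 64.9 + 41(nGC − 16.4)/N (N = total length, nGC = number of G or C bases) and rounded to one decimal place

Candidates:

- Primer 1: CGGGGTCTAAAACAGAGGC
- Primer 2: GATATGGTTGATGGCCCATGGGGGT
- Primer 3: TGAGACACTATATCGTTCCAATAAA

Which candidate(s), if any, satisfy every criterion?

Primer 1 (19 nt, A=6 T=2 G=7 C=4): GC 11/19 = 57.9% ✓; Tm = 64.9 + 41·(11 − 16.4)/19 = 53.2°C ✓ — passes.
Primer 2 (25 nt, A=4 T=7 G=11 C=3): GC 14/25 = 56.0% ✓; Tm = 64.9 + 41·(14 − 16.4)/25 = 61.0°C, outside 50.0–60.2°C ✗ — fails.
Primer 3 (25 nt, A=10 T=7 G=3 C=5): GC 8/25 = 32.0%, outside 35.3–64.1% ✗; Tm = 64.9 + 41·(8 − 16.4)/25 = 51.1°C ✓ — fails.

Primer 1 only.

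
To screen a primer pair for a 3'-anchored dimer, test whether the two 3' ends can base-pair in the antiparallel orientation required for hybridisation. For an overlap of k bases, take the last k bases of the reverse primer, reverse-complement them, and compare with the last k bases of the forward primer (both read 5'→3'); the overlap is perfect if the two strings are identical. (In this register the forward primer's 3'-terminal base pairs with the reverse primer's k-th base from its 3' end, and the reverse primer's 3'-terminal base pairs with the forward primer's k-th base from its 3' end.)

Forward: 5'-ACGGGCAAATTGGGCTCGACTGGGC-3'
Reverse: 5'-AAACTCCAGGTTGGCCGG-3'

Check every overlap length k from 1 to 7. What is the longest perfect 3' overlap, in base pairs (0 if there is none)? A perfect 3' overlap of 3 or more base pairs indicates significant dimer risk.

Last 7 bases (5'→3') — forward …ACTGGGC, reverse …TGGCCGG.
Reverse complement of the reverse primer's last 7 bases: CCGGCCA; its first k bases are the reverse complement of the reverse primer's last k bases, so a perfect k-base overlap needs the forward primer's last k bases to equal them.
Comparing (forward last k vs required): k=1: C vs C ✓; k=2: GC vs CC ✗; k=3: GGC vs CCG ✗; k=4: GGGC vs CCGG ✗; k=5: TGGGC vs CCGGC ✗; k=6: CTGGGC vs CCGGCC ✗; k=7: ACTGGGC vs CCGGCCA ✗.
Only k = 1 is perfect, so the longest perfect 3' overlap is 1.

Longest perfect overlap: 1 complementary base pair; below the dimer-risk threshold (threshold 3).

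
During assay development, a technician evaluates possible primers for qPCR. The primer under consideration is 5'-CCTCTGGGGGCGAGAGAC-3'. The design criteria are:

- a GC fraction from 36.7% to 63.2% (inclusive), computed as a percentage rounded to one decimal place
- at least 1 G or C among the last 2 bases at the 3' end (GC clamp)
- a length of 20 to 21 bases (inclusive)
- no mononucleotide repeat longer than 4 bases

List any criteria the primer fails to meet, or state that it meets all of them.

Base counts: A=3, T=2, G=8, C=5 (length 18).
GC content: GC 13/18 = 72.2%, outside 36.7–63.2% ✗
GC clamp: 3' end AC has 1 G/C ✓
length: length 18, outside 20–21 ✗
homopolymer run: longest run = 5, exceeds 4 ✗

Fails: GC content, length, homopolymer run.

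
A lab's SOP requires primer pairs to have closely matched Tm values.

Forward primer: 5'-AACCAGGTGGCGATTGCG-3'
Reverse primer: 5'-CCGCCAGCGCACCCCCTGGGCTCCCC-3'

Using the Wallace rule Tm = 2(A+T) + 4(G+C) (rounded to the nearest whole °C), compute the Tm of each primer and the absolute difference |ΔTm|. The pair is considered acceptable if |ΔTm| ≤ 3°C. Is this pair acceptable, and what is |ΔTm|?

Forward: A=4 T=3 G=7 C=4 → Tm = 2·7 + 4·11 = 58°C.
Reverse: A=2 T=2 G=6 C=16 → Tm = 2·4 + 4·22 = 96°C.
|ΔTm| = |58 − 96| = 38°C, > 3°C.

|ΔTm| = 38°C; the pair is not acceptable.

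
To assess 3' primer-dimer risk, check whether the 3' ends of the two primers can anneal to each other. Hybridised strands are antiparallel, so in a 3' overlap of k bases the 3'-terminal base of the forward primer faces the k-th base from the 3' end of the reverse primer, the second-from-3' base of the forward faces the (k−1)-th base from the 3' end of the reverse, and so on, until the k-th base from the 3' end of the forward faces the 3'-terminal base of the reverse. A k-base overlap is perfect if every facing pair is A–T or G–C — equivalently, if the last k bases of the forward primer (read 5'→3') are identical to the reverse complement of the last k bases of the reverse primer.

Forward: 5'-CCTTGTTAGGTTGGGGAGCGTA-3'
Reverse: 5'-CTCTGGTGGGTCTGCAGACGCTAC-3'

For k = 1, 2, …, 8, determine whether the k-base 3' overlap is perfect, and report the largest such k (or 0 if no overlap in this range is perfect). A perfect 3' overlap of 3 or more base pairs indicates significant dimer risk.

Longest perfect overlap: 3 complementary base pairs; significant dimer risk (threshold 3).

Last 8 bases (5'→3') — forward …GGAGCGTA, reverse …GACGCTAC.
Reverse complement of the reverse primer's last 8 bases: GTAGCGTC; its first k bases are the reverse complement of the reverse primer's last k bases, so a perfect k-base overlap needs the forward primer's last k bases to equal them.
Comparing (forward last k vs required): k=1: A vs G ✗; k=2: TA vs GT ✗; k=3: GTA vs GTA ✓; k=4: CGTA vs GTAG ✗; k=5: GCGTA vs GTAGC ✗; k=6: AGCGTA vs GTAGCG ✗; k=7: GAGCGTA vs GTAGCGT ✗; k=8: GGAGCGTA vs GTAGCGTC ✗.
Only k = 3 is perfect, so the longest perfect 3' overlap is 3.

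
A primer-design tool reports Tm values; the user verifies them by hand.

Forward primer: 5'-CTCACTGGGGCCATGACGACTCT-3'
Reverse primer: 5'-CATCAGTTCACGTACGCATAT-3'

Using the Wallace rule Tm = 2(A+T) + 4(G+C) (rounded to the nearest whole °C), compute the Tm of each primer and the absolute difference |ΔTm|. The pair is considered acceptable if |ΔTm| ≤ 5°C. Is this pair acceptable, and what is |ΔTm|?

|ΔTm| = 14°C; the pair is not acceptable.

Forward: A=4 T=5 G=6 C=8 → Tm = 2·9 + 4·14 = 74°C.
Reverse: A=6 T=6 G=3 C=6 → Tm = 2·12 + 4·9 = 60°C.
|ΔTm| = |74 − 60| = 14°C, > 5°C.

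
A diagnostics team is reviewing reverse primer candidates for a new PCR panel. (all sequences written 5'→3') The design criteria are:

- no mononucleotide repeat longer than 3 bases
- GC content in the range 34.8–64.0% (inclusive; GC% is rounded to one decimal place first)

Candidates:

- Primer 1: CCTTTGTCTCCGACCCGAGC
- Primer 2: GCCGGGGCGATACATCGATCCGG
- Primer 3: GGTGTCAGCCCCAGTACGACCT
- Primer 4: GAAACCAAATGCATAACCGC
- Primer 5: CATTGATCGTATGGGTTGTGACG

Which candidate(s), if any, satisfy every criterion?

Primer 1 (20 nt, A=2 T=5 G=4 C=9): longest run = 3 ✓; GC 13/20 = 65.0%, outside 34.8–64.0% ✗ — fails.
Primer 2 (23 nt, A=4 T=3 G=9 C=7): longest run = 4, exceeds 3 ✗; GC 16/23 = 69.6%, outside 34.8–64.0% ✗ — fails.
Primer 3 (22 nt, A=4 T=4 G=6 C=8): longest run = 4, exceeds 3 ✗; GC 14/22 = 63.6% ✓ — fails.
Primer 4 (20 nt, A=9 T=2 G=3 C=6): longest run = 3 ✓; GC 9/20 = 45.0% ✓ — passes.
Primer 5 (23 nt, A=4 T=8 G=8 C=3): longest run = 3 ✓; GC 11/23 = 47.8% ✓ — passes.

Primer 4 and Primer 5.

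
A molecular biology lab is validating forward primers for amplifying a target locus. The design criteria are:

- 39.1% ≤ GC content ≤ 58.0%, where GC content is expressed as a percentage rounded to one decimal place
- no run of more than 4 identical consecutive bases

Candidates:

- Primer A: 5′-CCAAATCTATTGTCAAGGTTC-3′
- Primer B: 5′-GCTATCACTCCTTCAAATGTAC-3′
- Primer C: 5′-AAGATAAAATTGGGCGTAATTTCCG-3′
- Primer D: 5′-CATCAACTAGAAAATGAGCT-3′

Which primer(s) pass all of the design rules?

Primer B only.

Primer A (21 nt, A=6 T=7 G=3 C=5): GC 8/21 = 38.1%, outside 39.1–58.0% ✗; longest run = 3 ✓ — fails.
Primer B (22 nt, A=6 T=7 G=2 C=7): GC 9/22 = 40.9% ✓; longest run = 3 ✓ — passes.
Primer C (25 nt, A=9 T=7 G=6 C=3): GC 9/25 = 36.0%, outside 39.1–58.0% ✗; longest run = 4 ✓ — fails.
Primer D (20 nt, A=9 T=4 G=3 C=4): GC 7/20 = 35.0%, outside 39.1–58.0% ✗; longest run = 4 ✓ — fails.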